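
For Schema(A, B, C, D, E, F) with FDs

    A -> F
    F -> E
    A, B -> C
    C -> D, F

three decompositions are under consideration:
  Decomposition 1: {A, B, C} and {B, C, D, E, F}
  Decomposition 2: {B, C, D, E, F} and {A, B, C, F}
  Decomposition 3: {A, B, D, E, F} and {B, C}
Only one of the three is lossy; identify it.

Decomposition 1: common = {B, C}, closure = {B, C, D, E, F} → lossless.
Decomposition 2: common = {B, C, F}, closure = {B, C, D, E, F} → lossless.
Decomposition 3: common = {B}, closure = {B} → lossy.

Decomposition 3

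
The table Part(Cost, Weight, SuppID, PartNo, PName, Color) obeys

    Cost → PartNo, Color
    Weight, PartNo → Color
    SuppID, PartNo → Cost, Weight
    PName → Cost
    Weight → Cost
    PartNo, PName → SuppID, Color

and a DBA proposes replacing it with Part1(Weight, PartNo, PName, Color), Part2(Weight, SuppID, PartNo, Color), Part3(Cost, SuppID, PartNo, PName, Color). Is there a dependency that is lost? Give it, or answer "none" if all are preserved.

Weight → Cost

Check Weight → Cost: no single fragment contains all of {Cost, Weight}, and the restricted closure of {Weight} across the fragments never reaches {Cost}.
Cost → PartNo, Color is preserved.
Weight, PartNo → Color is preserved.
SuppID, PartNo → Cost, Weight is preserved.
PName → Cost is preserved.
PartNo, PName → SuppID, Color is preserved.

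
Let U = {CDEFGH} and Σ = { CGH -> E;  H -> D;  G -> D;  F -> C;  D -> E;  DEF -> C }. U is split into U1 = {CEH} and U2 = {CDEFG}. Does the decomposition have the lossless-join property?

No

Common attributes: U1 ∩ U2 = {CE}.
No dependency enlarges {CE}, so (CE)⁺ = {CE}.
The closure contains neither all of U1 = {CEH} nor all of U2 = {CDEFG}, so the common attributes are not a superkey of either fragment. The join is lossy.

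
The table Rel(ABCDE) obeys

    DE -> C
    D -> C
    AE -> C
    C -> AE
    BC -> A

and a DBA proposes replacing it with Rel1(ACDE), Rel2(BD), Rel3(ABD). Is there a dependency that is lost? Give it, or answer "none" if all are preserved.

none

DE → C lies within Rel1.
D → C lies within Rel1.
AE → C lies within Rel1.
C → AE lies within Rel1.
BC → A: restricted closure across fragments reaches A.
Every dependency is enforceable on the fragments, so the decomposition is dependency-preserving.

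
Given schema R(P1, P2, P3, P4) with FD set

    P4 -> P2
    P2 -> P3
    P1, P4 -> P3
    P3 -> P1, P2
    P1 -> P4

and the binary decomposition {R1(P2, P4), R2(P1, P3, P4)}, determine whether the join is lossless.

Common attributes: R1 ∩ R2 = {P4}.
Closure of {P4}: P4 → P2 applies, adding P2; P2 → P3 applies, adding P3; P3 → P1, P2 applies, adding P1. So (P4)⁺ = {P1, P2, P3, P4}.
This closure contains every attribute of R1, so R1 ∩ R2 → R1. The join is lossless.

Yes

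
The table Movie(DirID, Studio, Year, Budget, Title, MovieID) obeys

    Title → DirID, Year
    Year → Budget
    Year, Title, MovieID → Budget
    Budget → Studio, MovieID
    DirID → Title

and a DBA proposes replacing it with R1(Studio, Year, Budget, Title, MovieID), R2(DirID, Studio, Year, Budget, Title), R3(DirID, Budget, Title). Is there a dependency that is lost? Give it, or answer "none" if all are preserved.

none

Title → DirID, Year lies within R2.
Year → Budget lies within R1.
Year, Title, MovieID → Budget lies within R1.
Budget → Studio, MovieID lies within R1.
DirID → Title lies within R2.
Every dependency is enforceable on the fragments, so the decomposition is dependency-preserving.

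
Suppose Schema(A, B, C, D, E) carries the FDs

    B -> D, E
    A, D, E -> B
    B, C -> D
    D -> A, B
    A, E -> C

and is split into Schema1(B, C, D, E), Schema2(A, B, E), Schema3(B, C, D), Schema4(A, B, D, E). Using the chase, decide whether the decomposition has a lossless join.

Yes

Chase test. Columns are A, B, C, D, E; row i has aⱼ where attribute j ∈ Schemai, else bᵢⱼ.
Initial tableau (one row per fragment):
  row 1: b11 a2 a3 a4 a5
  row 2: a1 a2 b23 b24 a5
  row 3: b31 a2 a3 a4 b35
  row 4: a1 a2 b43 a4 a5
Rows 1 and 2 agree on B; apply B→D, E and equate their D, E entries.
Rows 1 and 3 agree on B; apply B→D, E and equate their D, E entries.
Rows 1 and 2 agree on D; apply D→A, B and equate their A, B entries.
Rows 1 and 3 agree on D; apply D→A, B and equate their A, B entries.
Rows 1 and 2 agree on A, E; apply A, E→C and equate their C entries.
Rows 1 and 4 agree on A, E; apply A, E→C and equate their C entries.
Row 1 is now all distinguished symbols — the join is lossless.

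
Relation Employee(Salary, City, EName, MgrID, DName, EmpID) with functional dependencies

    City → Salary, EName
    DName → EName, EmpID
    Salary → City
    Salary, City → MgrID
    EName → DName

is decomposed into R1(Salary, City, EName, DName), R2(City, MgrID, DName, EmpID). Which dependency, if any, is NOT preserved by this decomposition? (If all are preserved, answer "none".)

none

City → Salary, EName lies within R1.
DName → EName, EmpID: restricted closure across fragments reaches EName, EmpID.
Salary → City lies within R1.
Salary, City → MgrID: restricted closure across fragments reaches MgrID.
EName → DName lies within R1.
Every dependency is enforceable on the fragments, so the decomposition is dependency-preserving.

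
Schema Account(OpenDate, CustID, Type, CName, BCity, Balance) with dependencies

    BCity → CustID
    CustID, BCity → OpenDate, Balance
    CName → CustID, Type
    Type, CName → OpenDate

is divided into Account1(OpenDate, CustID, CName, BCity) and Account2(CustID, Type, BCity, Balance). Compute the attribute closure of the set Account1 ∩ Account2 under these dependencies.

OpenDate, CustID, BCity, Balance

Account1 ∩ Account2 = {CustID, BCity}.
CustID, BCity → OpenDate, Balance applies, adding OpenDate, Balance
Closure: {OpenDate, CustID, BCity, Balance}.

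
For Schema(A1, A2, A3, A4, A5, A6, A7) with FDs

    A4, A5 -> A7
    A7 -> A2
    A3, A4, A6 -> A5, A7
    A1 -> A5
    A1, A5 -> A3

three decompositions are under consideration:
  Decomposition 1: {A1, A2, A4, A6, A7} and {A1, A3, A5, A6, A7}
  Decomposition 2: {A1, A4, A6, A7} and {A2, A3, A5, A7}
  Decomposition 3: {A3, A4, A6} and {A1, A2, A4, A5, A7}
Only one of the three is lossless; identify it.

Decomposition 1

Decomposition 1: common = {A1, A6, A7}, closure = {A1, A2, A3, A5, A6, A7} → lossless.
Decomposition 2: common = {A7}, closure = {A2, A7} → lossy.
Decomposition 3: common = {A4}, closure = {A4} → lossy.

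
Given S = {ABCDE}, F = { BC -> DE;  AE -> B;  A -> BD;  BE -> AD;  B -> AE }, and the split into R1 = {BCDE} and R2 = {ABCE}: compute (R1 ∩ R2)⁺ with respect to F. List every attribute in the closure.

R1 ∩ R2 = {BCE}.
BC → DE applies, adding D
BE → AD applies, adding A
Closure: {ABCDE}.

ABCDE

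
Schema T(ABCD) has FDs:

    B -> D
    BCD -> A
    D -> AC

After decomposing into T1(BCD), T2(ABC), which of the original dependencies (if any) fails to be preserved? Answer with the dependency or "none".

D -> AC

Check D → AC: no single fragment contains all of {ACD}, and the restricted closure of {D} across the fragments never reaches {AC}.
B → D is preserved.
BCD → A is preserved.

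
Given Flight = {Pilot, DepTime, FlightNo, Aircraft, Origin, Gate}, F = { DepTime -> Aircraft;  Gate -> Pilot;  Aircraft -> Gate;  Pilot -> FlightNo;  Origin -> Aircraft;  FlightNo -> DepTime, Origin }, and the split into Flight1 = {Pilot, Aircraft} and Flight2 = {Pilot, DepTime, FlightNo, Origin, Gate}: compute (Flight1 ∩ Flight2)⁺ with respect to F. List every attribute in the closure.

Flight1 ∩ Flight2 = {Pilot}.
Pilot → FlightNo applies, adding FlightNo
FlightNo → DepTime, Origin applies, adding DepTime, Origin
DepTime → Aircraft applies, adding Aircraft
Aircraft → Gate applies, adding Gate
Closure: {Pilot, DepTime, FlightNo, Aircraft, Origin, Gate}.

Pilot, DepTime, FlightNo, Aircraft, Origin, Gate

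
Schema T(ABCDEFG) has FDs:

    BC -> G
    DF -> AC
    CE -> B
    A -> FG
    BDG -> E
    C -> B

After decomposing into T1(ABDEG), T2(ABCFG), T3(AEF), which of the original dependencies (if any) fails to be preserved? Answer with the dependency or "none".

DF -> AC

Check DF → AC: no single fragment contains all of {ACDF}, and the restricted closure of {DF} across the fragments never reaches {AC}.
BC → G is preserved.
CE → B is preserved.
A → FG is preserved.
BDG → E is preserved.
C → B is preserved.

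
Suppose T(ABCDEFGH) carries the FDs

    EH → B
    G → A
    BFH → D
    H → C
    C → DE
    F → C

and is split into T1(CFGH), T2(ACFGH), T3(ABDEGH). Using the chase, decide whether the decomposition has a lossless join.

Yes

Chase test. Columns are ABCDEFGH; row i has aⱼ where attribute j ∈ Ti, else bᵢⱼ.
Initial tableau (one row per fragment):
  row 1: b11 b12 a3 b14 b15 a6 a7 a8
  row 2: a1 b22 a3 b24 b25 a6 a7 a8
  row 3: a1 a2 b33 a4 a5 b36 a7 a8
Rows 1 and 2 agree on G; apply G→A and equate their A entries.
Rows 1 and 3 agree on H; apply H→C and equate their C entries.
Rows 1 and 2 agree on C; apply C→DE and equate their DE entries.
Rows 1 and 3 agree on C; apply C→DE and equate their DE entries.
Rows 1 and 2 agree on EH; apply EH→B and equate their B entries.
Rows 1 and 3 agree on EH; apply EH→B and equate their B entries.
Row 1 is now all distinguished symbols — the join is lossless.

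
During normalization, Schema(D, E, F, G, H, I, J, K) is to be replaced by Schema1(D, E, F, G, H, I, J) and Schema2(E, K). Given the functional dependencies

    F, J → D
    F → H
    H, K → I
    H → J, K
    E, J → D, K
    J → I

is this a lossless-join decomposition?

No

Common attributes: Schema1 ∩ Schema2 = {E}.
No dependency enlarges {E}, so (E)⁺ = {E}.
The closure contains neither all of Schema1 = {D, E, F, G, H, I, J} nor all of Schema2 = {E, K}, so the common attributes are not a superkey of either fragment. The join is lossy.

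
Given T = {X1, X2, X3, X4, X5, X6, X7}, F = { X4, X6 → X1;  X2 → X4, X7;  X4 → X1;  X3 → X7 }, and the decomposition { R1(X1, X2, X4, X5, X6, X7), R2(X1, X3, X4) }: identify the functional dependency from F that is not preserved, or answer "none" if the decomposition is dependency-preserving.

X3 → X7

Check X3 → X7: no single fragment contains all of {X3, X7}, and the restricted closure of {X3} across the fragments never reaches {X7}.
X4, X6 → X1 is preserved.
X2 → X4, X7 is preserved.
X4 → X1 is preserved.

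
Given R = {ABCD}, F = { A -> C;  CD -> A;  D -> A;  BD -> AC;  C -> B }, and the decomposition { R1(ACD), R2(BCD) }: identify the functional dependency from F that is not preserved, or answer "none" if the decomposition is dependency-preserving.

none

A → C lies within R1.
CD → A lies within R1.
D → A lies within R1.
BD → AC: restricted closure across fragments reaches AC.
C → B lies within R2.
Every dependency is enforceable on the fragments, so the decomposition is dependency-preserving.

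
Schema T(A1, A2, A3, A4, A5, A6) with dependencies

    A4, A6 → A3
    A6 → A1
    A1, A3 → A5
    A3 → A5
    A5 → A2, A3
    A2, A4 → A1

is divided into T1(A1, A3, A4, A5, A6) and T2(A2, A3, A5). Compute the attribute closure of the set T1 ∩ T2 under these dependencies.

T1 ∩ T2 = {A3, A5}.
A5 → A2, A3 applies, adding A2
Closure: {A2, A3, A5}.

A2, A3, A5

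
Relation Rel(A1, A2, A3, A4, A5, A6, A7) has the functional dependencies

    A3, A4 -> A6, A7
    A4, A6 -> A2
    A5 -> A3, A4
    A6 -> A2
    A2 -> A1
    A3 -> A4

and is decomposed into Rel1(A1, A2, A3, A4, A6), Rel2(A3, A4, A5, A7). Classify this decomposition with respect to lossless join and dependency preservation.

Lossless test: (A3, A4)⁺ = {A1, A2, A3, A4, A6, A7}, which contains all of one fragment — lossless.
Dependency preservation: A3, A4 → A6, A7 is not contained in any single fragment, but the restricted closure of its left-hand side across the fragments still reaches the right-hand side; the remaining FDs each lie inside some fragment. All dependencies are preserved.

lossless and dependency-preserving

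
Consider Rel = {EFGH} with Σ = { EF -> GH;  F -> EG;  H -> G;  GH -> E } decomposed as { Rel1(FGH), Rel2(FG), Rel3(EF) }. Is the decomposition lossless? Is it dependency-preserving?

lossless but not dependency-preserving

Lossless test (chase): Rows 1 and 2 agree on F; apply F→EG and equate their EG entries. Rows 1 and 3 agree on F; apply F→EG and equate their EG entries. Rows 1 and 2 agree on EF; apply EF→GH and equate their GH entries. Rows 1 and 3 agree on EF; apply EF→GH and equate their GH entries. Row 1 is now all distinguished symbols — the join is lossless.
Dependency preservation: the restricted closure of {GH} across the fragments never reaches {E}, so GH → E cannot be enforced without a join — not preserved.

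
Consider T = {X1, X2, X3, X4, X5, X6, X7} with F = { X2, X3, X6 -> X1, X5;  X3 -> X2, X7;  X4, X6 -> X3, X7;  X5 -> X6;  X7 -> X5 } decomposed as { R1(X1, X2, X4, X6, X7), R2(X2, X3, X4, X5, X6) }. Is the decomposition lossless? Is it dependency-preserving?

lossless but not dependency-preserving

Lossless test: (X2, X4, X6)⁺ = {X1, X2, X3, X4, X5, X6, X7}, which contains all of one fragment — lossless.
Dependency preservation: the restricted closure of {X2, X3, X6} across the fragments never reaches {X1, X5}, so X2, X3, X6 → X1, X5 cannot be enforced without a join — not preserved.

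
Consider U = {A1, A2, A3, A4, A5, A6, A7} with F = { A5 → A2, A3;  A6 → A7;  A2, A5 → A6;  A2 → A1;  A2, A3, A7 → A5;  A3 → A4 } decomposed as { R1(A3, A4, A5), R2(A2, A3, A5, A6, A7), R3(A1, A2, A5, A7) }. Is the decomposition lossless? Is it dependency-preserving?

lossless and dependency-preserving

Lossless test (chase): Rows 1 and 2 agree on A5; apply A5→A2, A3 and equate their A2, A3 entries. Rows 1 and 3 agree on A5; apply A5→A2, A3 and equate their A2, A3 entries. Rows 1 and 2 agree on A2, A5; apply A2, A5→A6 and equate their A6 entries. Rows 1 and 3 agree on A2, A5; apply A2, A5→A6 and equate their A6 entries. Rows 1 and 2 agree on A2; apply A2→A1 and equate their A1 entries. Rows 1 and 3 agree on A2; apply A2→A1 and equate their A1 entries. Rows 1 and 2 agree on A3; apply A3→A4 and equate their A4 entries. Rows 1 and 3 agree on A3; apply A3→A4 and equate their A4 entries. Rows 1 and 2 agree on A6; apply A6→A7 and equate their A7 entries. Row 1 is now all distinguished symbols — the join is lossless.
Dependency preservation: every FD's attributes lie within a single fragment, so each can be enforced locally — preserved.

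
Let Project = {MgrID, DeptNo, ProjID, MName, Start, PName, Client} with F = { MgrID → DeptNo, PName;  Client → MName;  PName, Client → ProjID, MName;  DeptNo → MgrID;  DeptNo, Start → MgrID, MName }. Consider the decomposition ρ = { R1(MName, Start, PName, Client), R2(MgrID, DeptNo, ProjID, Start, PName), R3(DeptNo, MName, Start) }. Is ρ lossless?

Chase test. Columns are MgrID, DeptNo, ProjID, MName, Start, PName, Client; row i has aⱼ where attribute j ∈ Ri, else bᵢⱼ.
Initial tableau (one row per fragment):
  row 1: b11 b12 b13 a4 a5 a6 a7
  row 2: a1 a2 a3 b24 a5 a6 b27
  row 3: b31 a2 b33 a4 a5 b36 b37
Rows 2 and 3 agree on DeptNo; apply DeptNo→MgrID and equate their MgrID entries.
Rows 2 and 3 agree on DeptNo, Start; apply DeptNo, Start→MgrID, MName and equate their MgrID, MName entries.
Rows 2 and 3 agree on MgrID; apply MgrID→DeptNo, PName and equate their DeptNo, PName entries.
No row becomes fully distinguished — the join is lossy.

No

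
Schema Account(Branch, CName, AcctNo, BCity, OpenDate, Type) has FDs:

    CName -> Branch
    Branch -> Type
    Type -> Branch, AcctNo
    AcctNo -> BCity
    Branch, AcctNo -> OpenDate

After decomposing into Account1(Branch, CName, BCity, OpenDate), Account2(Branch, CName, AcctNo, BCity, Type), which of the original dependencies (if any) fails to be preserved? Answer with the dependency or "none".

CName → Branch lies within Account1.
Branch → Type lies within Account2.
Type → Branch, AcctNo lies within Account2.
AcctNo → BCity lies within Account2.
Branch, AcctNo → OpenDate: restricted closure across fragments reaches OpenDate.
Every dependency is enforceable on the fragments, so the decomposition is dependency-preserving.

none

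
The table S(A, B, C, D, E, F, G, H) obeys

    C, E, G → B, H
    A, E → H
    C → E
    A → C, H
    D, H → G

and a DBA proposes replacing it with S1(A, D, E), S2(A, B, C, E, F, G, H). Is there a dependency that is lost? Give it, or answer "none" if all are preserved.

Check D, H → G: no single fragment contains all of {D, G, H}, and the restricted closure of {D, H} across the fragments never reaches {G}.
C, E, G → B, H is preserved.
A, E → H is preserved.
C → E is preserved.
A → C, H is preserved.

D, H → G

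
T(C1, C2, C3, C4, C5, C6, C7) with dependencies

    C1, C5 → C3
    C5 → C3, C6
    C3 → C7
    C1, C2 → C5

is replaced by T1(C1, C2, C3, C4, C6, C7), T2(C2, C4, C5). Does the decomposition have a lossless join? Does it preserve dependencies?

lossy and not dependency-preserving

Lossless test: (C2, C4)⁺ = {C2, C4}, which is a superkey of neither fragment — lossy.
Dependency preservation: the restricted closure of {C1, C5} across the fragments never reaches {C3}, so C1, C5 → C3 cannot be enforced without a join — not preserved.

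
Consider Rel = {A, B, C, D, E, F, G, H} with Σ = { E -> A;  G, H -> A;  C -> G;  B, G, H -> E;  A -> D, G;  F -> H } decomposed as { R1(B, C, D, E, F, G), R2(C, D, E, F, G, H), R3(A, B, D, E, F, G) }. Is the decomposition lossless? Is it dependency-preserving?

Lossless test (chase): Rows 1 and 2 agree on E; apply E→A and equate their A entries. Rows 1 and 3 agree on E; apply E→A and equate their A entries. Rows 1 and 2 agree on F; apply F→H and equate their H entries. Rows 1 and 3 agree on F; apply F→H and equate their H entries. Row 1 is now all distinguished symbols — the join is lossless.
Dependency preservation: the restricted closure of {G, H} across the fragments never reaches {A}, so G, H → A cannot be enforced without a join — not preserved.

lossless but not dependency-preserving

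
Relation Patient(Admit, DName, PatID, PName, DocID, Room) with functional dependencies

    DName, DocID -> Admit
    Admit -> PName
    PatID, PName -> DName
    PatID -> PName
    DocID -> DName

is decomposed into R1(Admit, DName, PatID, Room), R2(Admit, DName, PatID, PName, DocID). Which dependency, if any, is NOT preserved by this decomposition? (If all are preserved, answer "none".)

DName, DocID → Admit lies within R2.
Admit → PName lies within R2.
PatID, PName → DName lies within R2.
PatID → PName lies within R2.
DocID → DName lies within R2.
Every dependency is enforceable on the fragments, so the decomposition is dependency-preserving.

none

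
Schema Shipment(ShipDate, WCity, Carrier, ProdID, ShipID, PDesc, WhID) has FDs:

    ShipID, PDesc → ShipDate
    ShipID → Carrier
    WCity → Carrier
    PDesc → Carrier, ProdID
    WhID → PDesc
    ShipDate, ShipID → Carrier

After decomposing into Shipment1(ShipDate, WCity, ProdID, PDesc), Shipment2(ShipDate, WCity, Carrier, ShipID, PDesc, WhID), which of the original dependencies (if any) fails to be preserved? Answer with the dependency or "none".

ShipID, PDesc → ShipDate lies within Shipment2.
ShipID → Carrier lies within Shipment2.
WCity → Carrier lies within Shipment2.
PDesc → Carrier, ProdID: restricted closure across fragments reaches Carrier, ProdID.
WhID → PDesc lies within Shipment2.
ShipDate, ShipID → Carrier lies within Shipment2.
Every dependency is enforceable on the fragments, so the decomposition is dependency-preserving.

none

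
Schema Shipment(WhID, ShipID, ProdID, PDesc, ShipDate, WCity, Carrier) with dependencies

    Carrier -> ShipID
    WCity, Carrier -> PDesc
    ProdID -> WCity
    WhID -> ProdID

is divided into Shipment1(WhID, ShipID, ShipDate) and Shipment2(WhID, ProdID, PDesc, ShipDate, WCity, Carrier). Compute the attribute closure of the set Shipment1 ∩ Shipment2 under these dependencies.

WhID, ProdID, ShipDate, WCity

Shipment1 ∩ Shipment2 = {WhID, ShipDate}.
WhID → ProdID applies, adding ProdID
ProdID → WCity applies, adding WCity
Closure: {WhID, ProdID, ShipDate, WCity}.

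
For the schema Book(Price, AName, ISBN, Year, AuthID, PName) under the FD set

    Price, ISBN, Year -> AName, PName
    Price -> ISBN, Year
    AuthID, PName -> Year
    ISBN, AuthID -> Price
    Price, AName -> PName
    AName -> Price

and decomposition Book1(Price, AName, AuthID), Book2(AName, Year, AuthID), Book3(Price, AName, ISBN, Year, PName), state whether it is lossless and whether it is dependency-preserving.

lossless but not dependency-preserving

Lossless test (chase): Rows 1 and 3 agree on Price; apply Price→ISBN, Year and equate their ISBN, Year entries. Rows 1 and 3 agree on Price, AName; apply Price, AName→PName and equate their PName entries. Rows 1 and 2 agree on AName; apply AName→Price and equate their Price entries. Rows 1 and 2 agree on Price; apply Price→ISBN, Year and equate their ISBN, Year entries. Rows 1 and 2 agree on Price, AName; apply Price, AName→PName and equate their PName entries. Row 1 is now all distinguished symbols — the join is lossless.
Dependency preservation: the restricted closure of {AuthID, PName} across the fragments never reaches {Year}, so AuthID, PName → Year cannot be enforced without a join — not preserved.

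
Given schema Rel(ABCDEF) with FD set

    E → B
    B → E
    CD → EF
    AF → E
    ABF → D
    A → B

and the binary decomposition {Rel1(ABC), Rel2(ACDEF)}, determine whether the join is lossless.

Common attributes: Rel1 ∩ Rel2 = {AC}.
Closure of {AC}: A → B applies, adding B; B → E applies, adding E. So (AC)⁺ = {ABCE}.
This closure contains every attribute of Rel1, so Rel1 ∩ Rel2 → Rel1. The join is lossless.

Yes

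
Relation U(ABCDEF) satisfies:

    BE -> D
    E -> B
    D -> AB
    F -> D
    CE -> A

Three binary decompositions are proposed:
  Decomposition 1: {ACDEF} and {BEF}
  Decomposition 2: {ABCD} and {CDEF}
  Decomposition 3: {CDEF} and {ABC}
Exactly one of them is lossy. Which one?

Decomposition 3

Decomposition 1: common = {EF}, closure = {ABDEF} → lossless.
Decomposition 2: common = {CD}, closure = {ABCD} → lossless.
Decomposition 3: common = {C}, closure = {C} → lossy.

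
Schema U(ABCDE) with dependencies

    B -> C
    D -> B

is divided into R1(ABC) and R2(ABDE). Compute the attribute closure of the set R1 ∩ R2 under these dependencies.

R1 ∩ R2 = {AB}.
B → C applies, adding C
Closure: {ABC}.

ABC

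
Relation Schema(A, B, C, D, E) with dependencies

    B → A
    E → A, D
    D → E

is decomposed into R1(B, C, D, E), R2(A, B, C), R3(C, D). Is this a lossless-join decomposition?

Yes

Chase test. Columns are A, B, C, D, E; row i has aⱼ where attribute j ∈ Ri, else bᵢⱼ.
Initial tableau (one row per fragment):
  row 1: b11 a2 a3 a4 a5
  row 2: a1 a2 a3 b24 b25
  row 3: b31 b32 a3 a4 b35
Rows 1 and 2 agree on B; apply B→A and equate their A entries.
Rows 1 and 3 agree on D; apply D→E and equate their E entries.
Rows 1 and 3 agree on E; apply E→A, D and equate their A, D entries.
Row 1 is now all distinguished symbols — the join is lossless.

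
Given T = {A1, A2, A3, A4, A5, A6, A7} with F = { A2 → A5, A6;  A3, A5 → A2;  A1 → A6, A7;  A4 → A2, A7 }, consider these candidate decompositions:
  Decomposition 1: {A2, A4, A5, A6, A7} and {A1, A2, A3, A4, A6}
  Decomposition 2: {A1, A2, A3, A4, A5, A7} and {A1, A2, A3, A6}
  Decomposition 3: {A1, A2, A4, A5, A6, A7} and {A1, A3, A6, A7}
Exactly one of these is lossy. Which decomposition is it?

Decomposition 3

Decomposition 1: common = {A2, A4, A6}, closure = {A2, A4, A5, A6, A7} → lossless.
Decomposition 2: common = {A1, A2, A3}, closure = {A1, A2, A3, A5, A6, A7} → lossless.
Decomposition 3: common = {A1, A6, A7}, closure = {A1, A6, A7} → lossy.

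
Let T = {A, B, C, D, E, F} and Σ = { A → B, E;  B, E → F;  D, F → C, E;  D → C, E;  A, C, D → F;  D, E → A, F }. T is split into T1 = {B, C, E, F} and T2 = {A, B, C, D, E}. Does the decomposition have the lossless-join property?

Yes

Common attributes: T1 ∩ T2 = {B, C, E}.
Closure of {B, C, E}: B, E → F applies, adding F. So (B, C, E)⁺ = {B, C, E, F}.
This closure contains every attribute of T1, so T1 ∩ T2 → T1. The join is lossless.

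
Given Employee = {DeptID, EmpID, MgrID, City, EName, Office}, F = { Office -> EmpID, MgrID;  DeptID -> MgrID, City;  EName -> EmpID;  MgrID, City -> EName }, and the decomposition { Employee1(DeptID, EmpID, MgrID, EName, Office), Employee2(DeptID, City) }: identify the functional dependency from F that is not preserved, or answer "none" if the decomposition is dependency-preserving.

MgrID, City -> EName

Check MgrID, City → EName: no single fragment contains all of {MgrID, City, EName}, and the restricted closure of {MgrID, City} across the fragments never reaches {EName}.
Office → EmpID, MgrID is preserved.
DeptID → MgrID, City is preserved.
EName → EmpID is preserved.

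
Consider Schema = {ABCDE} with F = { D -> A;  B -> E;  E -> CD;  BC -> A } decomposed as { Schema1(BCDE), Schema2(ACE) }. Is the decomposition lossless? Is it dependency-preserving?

lossless but not dependency-preserving

Lossless test: (CE)⁺ = {ACDE}, which contains all of one fragment — lossless.
Dependency preservation: the restricted closure of {D} across the fragments never reaches {A}, so D → A cannot be enforced without a join — not preserved.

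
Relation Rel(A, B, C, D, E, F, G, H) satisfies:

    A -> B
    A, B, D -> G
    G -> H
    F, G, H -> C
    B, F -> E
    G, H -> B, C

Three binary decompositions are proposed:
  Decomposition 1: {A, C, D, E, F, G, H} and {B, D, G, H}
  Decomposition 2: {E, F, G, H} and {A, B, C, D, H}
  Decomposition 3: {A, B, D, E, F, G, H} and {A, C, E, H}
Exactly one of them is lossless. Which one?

Decomposition 1

Decomposition 1: common = {D, G, H}, closure = {B, C, D, G, H} → lossless.
Decomposition 2: common = {H}, closure = {H} → lossy.
Decomposition 3: common = {A, E, H}, closure = {A, B, E, H} → lossy.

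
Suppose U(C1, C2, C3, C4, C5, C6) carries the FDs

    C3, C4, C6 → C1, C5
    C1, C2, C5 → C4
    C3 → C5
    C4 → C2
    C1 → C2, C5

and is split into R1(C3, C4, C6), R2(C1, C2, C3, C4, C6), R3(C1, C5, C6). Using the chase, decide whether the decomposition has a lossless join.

Yes

Chase test. Columns are C1, C2, C3, C4, C5, C6; row i has aⱼ where attribute j ∈ Ri, else bᵢⱼ.
Initial tableau (one row per fragment):
  row 1: b11 b12 a3 a4 b15 a6
  row 2: a1 a2 a3 a4 b25 a6
  row 3: a1 b32 b33 b34 a5 a6
Rows 1 and 2 agree on C3, C4, C6; apply C3, C4, C6→C1, C5 and equate their C1, C5 entries.
Rows 1 and 2 agree on C4; apply C4→C2 and equate their C2 entries.
Rows 1 and 3 agree on C1; apply C1→C2, C5 and equate their C2, C5 entries.
Rows 1 and 3 agree on C1, C2, C5; apply C1, C2, C5→C4 and equate their C4 entries.
Row 1 is now all distinguished symbols — the join is lossless.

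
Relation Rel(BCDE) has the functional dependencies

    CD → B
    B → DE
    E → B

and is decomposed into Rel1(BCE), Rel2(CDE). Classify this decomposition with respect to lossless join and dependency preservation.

Lossless test: (CE)⁺ = {BCDE}, which contains all of one fragment — lossless.
Dependency preservation: CD → B; B → DE are not contained in any single fragment, but the restricted closure of each left-hand side across the fragments still reaches the right-hand side; the remaining FDs each lie inside some fragment. All dependencies are preserved.

lossless and dependency-preserving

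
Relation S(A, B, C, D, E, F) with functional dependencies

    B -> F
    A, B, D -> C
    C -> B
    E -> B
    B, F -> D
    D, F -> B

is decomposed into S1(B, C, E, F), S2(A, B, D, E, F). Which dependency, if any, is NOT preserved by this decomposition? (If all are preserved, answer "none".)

A, B, D -> C

Check A, B, D → C: no single fragment contains all of {A, B, C, D}, and the restricted closure of {A, B, D} across the fragments never reaches {C}.
B → F is preserved.
C → B is preserved.
E → B is preserved.
B, F → D is preserved.
D, F → B is preserved.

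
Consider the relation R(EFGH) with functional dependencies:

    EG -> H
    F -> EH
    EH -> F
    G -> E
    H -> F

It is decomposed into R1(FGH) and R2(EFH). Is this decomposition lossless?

Yes

Common attributes: R1 ∩ R2 = {FH}.
Closure of {FH}: F → EH applies, adding E. So (FH)⁺ = {EFH}.
This closure contains every attribute of R2, so R1 ∩ R2 → R2. The join is lossless.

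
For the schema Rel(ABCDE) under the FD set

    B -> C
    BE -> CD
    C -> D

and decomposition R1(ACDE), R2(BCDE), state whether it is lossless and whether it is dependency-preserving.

Lossless test: (CDE)⁺ = {CDE}, which is a superkey of neither fragment — lossy.
Dependency preservation: every FD's attributes lie within a single fragment, so each can be enforced locally — preserved.

lossy but dependency-preserving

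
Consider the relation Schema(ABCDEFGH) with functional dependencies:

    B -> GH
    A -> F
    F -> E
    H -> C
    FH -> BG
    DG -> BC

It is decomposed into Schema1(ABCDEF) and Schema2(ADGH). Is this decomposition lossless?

No

Common attributes: Schema1 ∩ Schema2 = {AD}.
Closure of {AD}: A → F applies, adding F; F → E applies, adding E. So (AD)⁺ = {ADEF}.
The closure contains neither all of Schema1 = {ABCDEF} nor all of Schema2 = {ADGH}, so the common attributes are not a superkey of either fragment. The join is lossy.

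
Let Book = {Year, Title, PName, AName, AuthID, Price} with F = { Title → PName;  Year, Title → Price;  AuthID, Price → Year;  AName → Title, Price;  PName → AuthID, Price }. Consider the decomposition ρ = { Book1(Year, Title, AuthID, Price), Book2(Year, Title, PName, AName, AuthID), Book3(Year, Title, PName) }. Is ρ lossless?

Yes

Chase test. Columns are Year, Title, PName, AName, AuthID, Price; row i has aⱼ where attribute j ∈ Booki, else bᵢⱼ.
Initial tableau (one row per fragment):
  row 1: a1 a2 b13 b14 a5 a6
  row 2: a1 a2 a3 a4 a5 b26
  row 3: a1 a2 a3 b34 b35 b36
Rows 1 and 2 agree on Title; apply Title→PName and equate their PName entries.
Rows 1 and 2 agree on Year, Title; apply Year, Title→Price and equate their Price entries.
Rows 1 and 3 agree on Year, Title; apply Year, Title→Price and equate their Price entries.
Rows 1 and 3 agree on PName; apply PName→AuthID, Price and equate their AuthID, Price entries.
Row 2 is now all distinguished symbols — the join is lossless.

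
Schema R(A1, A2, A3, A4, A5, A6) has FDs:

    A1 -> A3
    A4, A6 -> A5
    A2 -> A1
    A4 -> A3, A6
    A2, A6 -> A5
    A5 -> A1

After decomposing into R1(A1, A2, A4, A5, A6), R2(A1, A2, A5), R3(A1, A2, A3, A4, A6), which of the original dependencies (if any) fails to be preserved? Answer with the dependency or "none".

A1 → A3 lies within R3.
A4, A6 → A5 lies within R1.
A2 → A1 lies within R1.
A4 → A3, A6 lies within R3.
A2, A6 → A5 lies within R1.
A5 → A1 lies within R1.
Every dependency is enforceable on the fragments, so the decomposition is dependency-preserving.

none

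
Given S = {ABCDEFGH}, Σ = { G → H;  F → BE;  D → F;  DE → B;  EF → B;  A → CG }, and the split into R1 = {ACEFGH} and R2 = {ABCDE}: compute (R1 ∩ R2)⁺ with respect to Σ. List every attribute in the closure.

ACEGH

R1 ∩ R2 = {ACE}.
A → CG applies, adding G
G → H applies, adding H
Closure: {ACEGH}.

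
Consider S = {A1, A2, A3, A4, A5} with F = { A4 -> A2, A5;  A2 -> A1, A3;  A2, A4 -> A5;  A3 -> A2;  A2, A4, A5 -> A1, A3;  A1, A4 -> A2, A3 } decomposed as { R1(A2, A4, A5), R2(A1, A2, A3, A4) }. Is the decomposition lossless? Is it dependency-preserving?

Lossless test: (A2, A4)⁺ = {A1, A2, A3, A4, A5}, which contains all of one fragment — lossless.
Dependency preservation: A2, A4, A5 → A1, A3 is not contained in any single fragment, but the restricted closure of its left-hand side across the fragments still reaches the right-hand side; the remaining FDs each lie inside some fragment. All dependencies are preserved.

lossless and dependency-preserving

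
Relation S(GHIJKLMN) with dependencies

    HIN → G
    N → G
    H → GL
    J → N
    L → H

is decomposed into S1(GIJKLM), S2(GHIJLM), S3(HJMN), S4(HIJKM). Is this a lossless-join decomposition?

Yes

Chase test. Columns are GHIJKLMN; row i has aⱼ where attribute j ∈ Si, else bᵢⱼ.
Initial tableau (one row per fragment):
  row 1: a1 b12 a3 a4 a5 a6 a7 b18
  row 2: a1 a2 a3 a4 b25 a6 a7 b28
  row 3: b31 a2 b33 a4 b35 b36 a7 a8
  row 4: b41 a2 a3 a4 a5 b46 a7 b48
Rows 2 and 3 agree on H; apply H→GL and equate their GL entries.
Rows 2 and 4 agree on H; apply H→GL and equate their GL entries.
Rows 1 and 2 agree on J; apply J→N and equate their N entries.
Rows 1 and 3 agree on J; apply J→N and equate their N entries.
Rows 1 and 4 agree on J; apply J→N and equate their N entries.
Rows 1 and 2 agree on L; apply L→H and equate their H entries.
Row 1 is now all distinguished symbols — the join is lossless.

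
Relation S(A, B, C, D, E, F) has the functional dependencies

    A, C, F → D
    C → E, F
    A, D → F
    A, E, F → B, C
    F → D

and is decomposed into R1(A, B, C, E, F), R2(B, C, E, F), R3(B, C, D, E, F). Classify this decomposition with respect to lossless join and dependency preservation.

lossless but not dependency-preserving

Lossless test (chase): Rows 1 and 2 agree on F; apply F→D and equate their D entries. Rows 1 and 3 agree on F; apply F→D and equate their D entries. Row 1 is now all distinguished symbols — the join is lossless.
Dependency preservation: the restricted closure of {A, D} across the fragments never reaches {F}, so A, D → F cannot be enforced without a join — not preserved.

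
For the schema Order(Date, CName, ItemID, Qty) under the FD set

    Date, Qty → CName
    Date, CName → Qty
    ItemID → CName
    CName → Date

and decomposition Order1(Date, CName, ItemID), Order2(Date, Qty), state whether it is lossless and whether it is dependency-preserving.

Lossless test: (Date)⁺ = {Date}, which is a superkey of neither fragment — lossy.
Dependency preservation: the restricted closure of {Date, Qty} across the fragments never reaches {CName}, so Date, Qty → CName cannot be enforced without a join — not preserved.

lossy and not dependency-preserving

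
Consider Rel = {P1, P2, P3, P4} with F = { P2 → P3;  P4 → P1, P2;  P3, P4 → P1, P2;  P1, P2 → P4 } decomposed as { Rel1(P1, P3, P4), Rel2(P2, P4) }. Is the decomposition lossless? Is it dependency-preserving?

lossless but not dependency-preserving

Lossless test: (P4)⁺ = {P1, P2, P3, P4}, which contains all of one fragment — lossless.
Dependency preservation: the restricted closure of {P2} across the fragments never reaches {P3}, so P2 → P3 cannot be enforced without a join — not preserved.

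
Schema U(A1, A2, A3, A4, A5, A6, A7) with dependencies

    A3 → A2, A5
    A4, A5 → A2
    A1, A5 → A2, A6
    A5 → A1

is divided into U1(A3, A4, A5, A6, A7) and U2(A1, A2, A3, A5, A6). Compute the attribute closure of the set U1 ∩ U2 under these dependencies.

A1, A2, A3, A5, A6

U1 ∩ U2 = {A3, A5, A6}.
A3 → A2, A5 applies, adding A2
A5 → A1 applies, adding A1
Closure: {A1, A2, A3, A5, A6}.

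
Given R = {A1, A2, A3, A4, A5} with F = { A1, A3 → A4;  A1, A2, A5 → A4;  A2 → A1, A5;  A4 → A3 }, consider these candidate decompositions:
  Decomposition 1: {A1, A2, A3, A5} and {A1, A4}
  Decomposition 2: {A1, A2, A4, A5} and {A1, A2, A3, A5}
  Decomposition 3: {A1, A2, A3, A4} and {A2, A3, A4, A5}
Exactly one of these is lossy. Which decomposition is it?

Decomposition 1

Decomposition 1: common = {A1}, closure = {A1} → lossy.
Decomposition 2: common = {A1, A2, A5}, closure = {A1, A2, A3, A4, A5} → lossless.
Decomposition 3: common = {A2, A3, A4}, closure = {A1, A2, A3, A4, A5} → lossless.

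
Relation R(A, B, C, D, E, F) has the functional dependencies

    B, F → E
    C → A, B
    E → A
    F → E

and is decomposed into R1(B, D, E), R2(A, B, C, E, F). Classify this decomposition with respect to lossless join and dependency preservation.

lossy but dependency-preserving

Lossless test: (B, E)⁺ = {A, B, E}, which is a superkey of neither fragment — lossy.
Dependency preservation: every FD's attributes lie within a single fragment, so each can be enforced locally — preserved.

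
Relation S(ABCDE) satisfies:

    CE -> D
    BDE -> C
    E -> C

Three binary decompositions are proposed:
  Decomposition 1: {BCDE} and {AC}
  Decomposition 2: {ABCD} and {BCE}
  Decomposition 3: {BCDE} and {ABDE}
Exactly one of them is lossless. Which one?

Decomposition 1: common = {C}, closure = {C} → lossy.
Decomposition 2: common = {BC}, closure = {BC} → lossy.
Decomposition 3: common = {BDE}, closure = {BCDE} → lossless.

Decomposition 3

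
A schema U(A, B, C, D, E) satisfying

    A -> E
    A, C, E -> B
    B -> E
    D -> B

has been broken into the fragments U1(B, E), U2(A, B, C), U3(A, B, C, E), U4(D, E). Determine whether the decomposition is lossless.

No

Chase test. Columns are A, B, C, D, E; row i has aⱼ where attribute j ∈ Ui, else bᵢⱼ.
Initial tableau (one row per fragment):
  row 1: b11 a2 b13 b14 a5
  row 2: a1 a2 a3 b24 b25
  row 3: a1 a2 a3 b34 a5
  row 4: b41 b42 b43 a4 a5
Rows 2 and 3 agree on A; apply A→E and equate their E entries.
No row becomes fully distinguished — the join is lossy.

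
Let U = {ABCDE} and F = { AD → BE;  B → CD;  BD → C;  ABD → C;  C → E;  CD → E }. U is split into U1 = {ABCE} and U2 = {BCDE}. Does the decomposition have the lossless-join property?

Yes

Common attributes: U1 ∩ U2 = {BCE}.
Closure of {BCE}: B → CD applies, adding D. So (BCE)⁺ = {BCDE}.
This closure contains every attribute of U2, so U1 ∩ U2 → U2. The join is lossless.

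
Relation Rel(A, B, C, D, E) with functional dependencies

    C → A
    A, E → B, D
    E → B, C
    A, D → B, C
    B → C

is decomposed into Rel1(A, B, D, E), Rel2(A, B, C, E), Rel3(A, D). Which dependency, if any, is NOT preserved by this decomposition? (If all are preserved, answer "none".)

none

C → A lies within Rel2.
A, E → B, D lies within Rel1.
E → B, C lies within Rel2.
A, D → B, C: restricted closure across fragments reaches B, C.
B → C lies within Rel2.
Every dependency is enforceable on the fragments, so the decomposition is dependency-preserving.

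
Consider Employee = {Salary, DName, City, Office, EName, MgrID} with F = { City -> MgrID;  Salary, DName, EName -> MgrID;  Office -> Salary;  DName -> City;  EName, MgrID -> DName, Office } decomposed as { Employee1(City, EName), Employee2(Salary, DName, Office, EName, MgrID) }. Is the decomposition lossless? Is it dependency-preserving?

Lossless test: (EName)⁺ = {EName}, which is a superkey of neither fragment — lossy.
Dependency preservation: the restricted closure of {City} across the fragments never reaches {MgrID}, so City → MgrID cannot be enforced without a join — not preserved.

lossy and not dependency-preserving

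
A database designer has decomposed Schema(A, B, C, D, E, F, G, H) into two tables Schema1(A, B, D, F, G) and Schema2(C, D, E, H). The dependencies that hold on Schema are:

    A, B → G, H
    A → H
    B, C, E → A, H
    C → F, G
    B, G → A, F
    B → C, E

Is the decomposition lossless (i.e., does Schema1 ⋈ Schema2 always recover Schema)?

No

Common attributes: Schema1 ∩ Schema2 = {D}.
No dependency enlarges {D}, so (D)⁺ = {D}.
The closure contains neither all of Schema1 = {A, B, D, F, G} nor all of Schema2 = {C, D, E, H}, so the common attributes are not a superkey of either fragment. The join is lossy.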